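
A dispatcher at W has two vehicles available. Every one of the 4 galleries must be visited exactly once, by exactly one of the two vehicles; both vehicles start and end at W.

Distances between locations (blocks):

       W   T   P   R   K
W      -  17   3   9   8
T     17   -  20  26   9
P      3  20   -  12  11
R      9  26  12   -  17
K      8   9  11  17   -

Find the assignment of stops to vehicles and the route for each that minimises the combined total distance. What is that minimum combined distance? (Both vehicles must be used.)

Try each way of splitting the stops between the two vehicles (each non-empty) and, for each split, find the best tour for each vehicle:
  {T} + {P, R, K}: 34 + 40 = 74
  {P} + {T, R, K}: 6 + 52 = 58
  {T, P} + {R, K}: 40 + 34 = 74
  {R} + {T, P, K}: 18 + 40 = 58
  {T, R} + {P, K}: 52 + 22 = 74
  {P, R} + {T, K}: 24 + 34 = 58
  … (7 splits in total)
Best: vehicle 1 W → P → W = 6; vehicle 2 W → T → K → R → W = 52; combined 58.

Minimum combined distance: 58 blocks.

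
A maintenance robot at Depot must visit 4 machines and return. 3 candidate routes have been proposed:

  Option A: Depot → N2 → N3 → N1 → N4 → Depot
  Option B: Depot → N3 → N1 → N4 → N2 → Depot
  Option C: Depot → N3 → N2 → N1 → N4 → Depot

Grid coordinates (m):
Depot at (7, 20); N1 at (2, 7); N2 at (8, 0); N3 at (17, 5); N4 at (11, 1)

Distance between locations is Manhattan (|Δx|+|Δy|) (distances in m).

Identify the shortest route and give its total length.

Option A: 21 + 14 + 17 + 15 + 23 = 90
Option B: 25 + 17 + 15 + 4 + 21 = 82
Option C: 25 + 14 + 13 + 15 + 23 = 90

Shortest is Option B, total 82 m.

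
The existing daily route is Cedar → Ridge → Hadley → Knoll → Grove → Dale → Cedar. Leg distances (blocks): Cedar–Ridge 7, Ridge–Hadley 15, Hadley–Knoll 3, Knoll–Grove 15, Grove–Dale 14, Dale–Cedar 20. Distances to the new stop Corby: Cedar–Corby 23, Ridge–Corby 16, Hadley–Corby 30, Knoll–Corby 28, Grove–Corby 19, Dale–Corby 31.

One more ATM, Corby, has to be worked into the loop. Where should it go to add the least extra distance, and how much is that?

Insertion cost between consecutive stops i–j is d(i,Corby) + d(Corby,j) − d(i,j):
  between Cedar and Ridge: 23 + 16 − 7 = 32
  between Ridge and Hadley: 16 + 30 − 15 = 31
  between Hadley and Knoll: 30 + 28 − 3 = 55
  between Knoll and Grove: 28 + 19 − 15 = 32
  between Grove and Dale: 19 + 31 − 14 = 36
  between Dale and Cedar: 31 + 23 − 20 = 34
Cheapest insertion is between Ridge and Hadley, adding 31.
New total = 74 + 31 = 105.

+31 blocks — insert Corby between Ridge and Hadley.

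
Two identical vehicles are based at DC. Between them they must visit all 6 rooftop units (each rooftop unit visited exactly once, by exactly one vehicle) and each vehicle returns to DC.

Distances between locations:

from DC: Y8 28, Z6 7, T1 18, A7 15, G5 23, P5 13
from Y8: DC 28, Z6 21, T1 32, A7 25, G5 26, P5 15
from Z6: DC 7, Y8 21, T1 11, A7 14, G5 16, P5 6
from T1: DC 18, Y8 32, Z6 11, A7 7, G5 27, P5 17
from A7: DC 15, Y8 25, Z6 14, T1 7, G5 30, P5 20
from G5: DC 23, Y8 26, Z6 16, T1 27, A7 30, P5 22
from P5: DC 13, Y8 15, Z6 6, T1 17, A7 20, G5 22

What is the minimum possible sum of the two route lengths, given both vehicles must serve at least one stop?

117 — the smallest possible combined total.

Check every non-empty split of the stops between the two vehicles; for each half take its own optimal tour:
  {Y8} + {Z6, T1, A7, G5, P5}: 56 + 84 = 140
  {Z6} + {Y8, T1, A7, G5, P5}: 14 + 103 = 117
  {Y8, Z6} + {T1, A7, G5, P5}: 56 + 84 = 140
  {T1} + {Y8, Z6, A7, G5, P5}: 36 + 99 = 135
  {Y8, T1} + {Z6, A7, G5, P5}: 78 + 80 = 158
  {Z6, T1} + {Y8, A7, G5, P5}: 36 + 99 = 135
  … (31 splits in total)
Best: vehicle 1 DC → Z6 → DC = 14; vehicle 2 DC → A7 → T1 → G5 → Y8 → P5 → DC = 103; combined 117.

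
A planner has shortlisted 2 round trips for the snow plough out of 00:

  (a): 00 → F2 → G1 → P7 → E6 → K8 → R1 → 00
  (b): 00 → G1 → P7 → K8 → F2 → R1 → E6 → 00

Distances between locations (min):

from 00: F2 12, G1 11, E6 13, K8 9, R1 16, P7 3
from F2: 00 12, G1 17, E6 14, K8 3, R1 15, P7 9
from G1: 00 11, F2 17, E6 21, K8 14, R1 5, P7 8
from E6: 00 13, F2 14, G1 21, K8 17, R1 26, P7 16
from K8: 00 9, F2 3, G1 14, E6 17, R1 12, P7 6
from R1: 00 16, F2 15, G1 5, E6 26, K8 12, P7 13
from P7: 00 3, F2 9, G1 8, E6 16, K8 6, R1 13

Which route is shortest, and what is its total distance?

(a): 12 + 17 + 8 + 16 + 17 + 12 + 16 = 98
(b): 11 + 8 + 6 + 3 + 15 + 26 + 13 = 82

82 min — (b) is the shortest.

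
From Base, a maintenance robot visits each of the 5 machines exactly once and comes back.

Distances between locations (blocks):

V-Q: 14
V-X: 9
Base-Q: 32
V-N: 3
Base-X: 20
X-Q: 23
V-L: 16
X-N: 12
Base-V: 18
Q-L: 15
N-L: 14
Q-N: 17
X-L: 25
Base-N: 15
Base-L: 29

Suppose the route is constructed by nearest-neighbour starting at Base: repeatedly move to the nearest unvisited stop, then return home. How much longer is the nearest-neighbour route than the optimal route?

From Base: N=15, V=18, X=20, L=29, Q=32 → choose N (15).
From N: V=3, X=12, L=14, Q=17 → choose V (3).
From V: X=9, Q=14, L=16 → choose X (9).
From X: Q=23, L=25 → choose Q (23).
From Q: L=15 → choose L (15).
NN route Base → N → V → X → Q → L → Base costs 94.
Optimal: Base → X → V → Q → L → N → Base costs 87 (by enumerating all 60 distinct tours).
Excess = 94 − 87 = 7.

7 blocks longer than the optimal tour.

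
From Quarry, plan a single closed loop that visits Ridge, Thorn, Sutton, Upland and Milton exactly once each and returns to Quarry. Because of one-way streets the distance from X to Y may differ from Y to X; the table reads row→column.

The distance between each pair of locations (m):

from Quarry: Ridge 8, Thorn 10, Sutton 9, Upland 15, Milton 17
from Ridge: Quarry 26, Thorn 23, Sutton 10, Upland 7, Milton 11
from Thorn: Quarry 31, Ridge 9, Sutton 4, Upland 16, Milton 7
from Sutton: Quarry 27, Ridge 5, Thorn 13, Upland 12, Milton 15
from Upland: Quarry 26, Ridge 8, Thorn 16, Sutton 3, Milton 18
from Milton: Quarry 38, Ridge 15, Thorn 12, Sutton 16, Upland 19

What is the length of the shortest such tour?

Minimum total distance: 69 m.

Quarry → Ridge → Thorn → Sutton → Upland → Milton → Quarry: 8+23+4+12+18+38 = 103
Quarry → Ridge → Thorn → Sutton → Milton → Upland → Quarry: 8+23+4+15+19+26 = 95
Quarry → Ridge → Thorn → Upland → Sutton → Milton → Quarry: 8+23+16+3+15+38 = 103
Quarry → Ridge → Thorn → Upland → Milton → Sutton → Quarry: 8+23+16+18+16+27 = 108
Quarry → Ridge → Thorn → Milton → Sutton → Upland → Quarry: 8+23+7+16+12+26 = 92
Quarry → Ridge → Thorn → Milton → Upland → Sutton → Quarry: 8+23+7+19+3+27 = 87
Quarry → Ridge → Sutton → Thorn → Upland → Milton → Quarry: 8+10+13+16+18+38 = 103
Quarry → Ridge → Sutton → Thorn → Milton → Upland → Quarry: 8+10+13+7+19+26 = 83
Quarry → Ridge → Sutton → Upland → Thorn → Milton → Quarry: 8+10+12+16+7+38 = 91
Quarry → Ridge → Sutton → Upland → Milton → Thorn → Quarry: 8+10+12+18+12+31 = 91
Quarry → Ridge → Sutton → Milton → Thorn → Upland → Quarry: 8+10+15+12+16+26 = 87
Quarry → Ridge → Sutton → Milton → Upland → Thorn → Quarry: 8+10+15+19+16+31 = 99
Quarry → Ridge → Upland → Thorn → Sutton → Milton → Quarry: 8+7+16+4+15+38 = 88
Quarry → Ridge → Upland → Thorn → Milton → Sutton → Quarry: 8+7+16+7+16+27 = 81
… (106 more)
Quarry → Thorn → Milton → Ridge → Upland → Sutton → Quarry: 10+7+15+7+3+27 = 69  ← best
The minimum is 69.
One optimal route: Quarry → Thorn → Milton → Ridge → Upland → Sutton → Quarry.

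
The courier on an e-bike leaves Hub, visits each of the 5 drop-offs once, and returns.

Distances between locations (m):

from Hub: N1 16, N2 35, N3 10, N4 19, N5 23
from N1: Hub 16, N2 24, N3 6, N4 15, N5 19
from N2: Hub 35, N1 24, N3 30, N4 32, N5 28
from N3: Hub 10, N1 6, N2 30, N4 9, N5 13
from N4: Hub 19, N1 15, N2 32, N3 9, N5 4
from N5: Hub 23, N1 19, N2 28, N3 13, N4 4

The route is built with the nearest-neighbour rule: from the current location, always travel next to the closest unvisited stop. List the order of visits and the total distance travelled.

Total distance 98 m via the nearest-neighbour route Hub → N3 → N1 → N4 → N5 → N2 → Hub.

From Hub: distances to unvisited — N3=10, N1=16, N4=19, N5=23, N2=35. Nearest is N3 (10).
From N3: distances to unvisited — N1=6, N4=9, N5=13, N2=30. Nearest is N1 (6).
From N1: distances to unvisited — N4=15, N5=19, N2=24. Nearest is N4 (15).
From N4: distances to unvisited — N5=4, N2=32. Nearest is N5 (4).
From N5: distances to unvisited — N2=28. Nearest is N2 (28).
Return N2→Hub: 35.
Total = 10 + 6 + 15 + 4 + 28 + 35 = 98.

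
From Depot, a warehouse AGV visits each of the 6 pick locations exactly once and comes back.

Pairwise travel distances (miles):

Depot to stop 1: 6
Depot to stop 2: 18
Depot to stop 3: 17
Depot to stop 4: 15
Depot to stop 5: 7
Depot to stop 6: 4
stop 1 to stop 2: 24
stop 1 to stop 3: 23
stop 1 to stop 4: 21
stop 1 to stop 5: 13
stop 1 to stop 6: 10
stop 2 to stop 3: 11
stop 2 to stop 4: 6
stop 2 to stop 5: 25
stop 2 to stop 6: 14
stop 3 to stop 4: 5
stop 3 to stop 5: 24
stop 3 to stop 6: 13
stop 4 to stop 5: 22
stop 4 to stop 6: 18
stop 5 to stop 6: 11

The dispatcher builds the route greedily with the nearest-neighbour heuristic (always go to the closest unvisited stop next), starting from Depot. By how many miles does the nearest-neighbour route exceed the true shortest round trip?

The nearest-neighbour route is 11 miles longer than optimal.

From Depot: stop 6=4, stop 1=6, stop 5=7, stop 4=15, stop 3=17, stop 2=18 → choose stop 6 (4).
From stop 6: stop 1=10, stop 5=11, stop 3=13, stop 2=14, stop 4=18 → choose stop 1 (10).
From stop 1: stop 5=13, stop 4=21, stop 3=23, stop 2=24 → choose stop 5 (13).
From stop 5: stop 4=22, stop 3=24, stop 2=25 → choose stop 4 (22).
From stop 4: stop 3=5, stop 2=6 → choose stop 3 (5).
From stop 3: stop 2=11 → choose stop 2 (11).
NN route Depot → stop 6 → stop 1 → stop 5 → stop 4 → stop 3 → stop 2 → Depot costs 83.
Optimal: Depot → stop 1 → stop 2 → stop 4 → stop 3 → stop 6 → stop 5 → Depot costs 72 (by enumerating all 360 distinct tours).
Excess = 83 − 72 = 11.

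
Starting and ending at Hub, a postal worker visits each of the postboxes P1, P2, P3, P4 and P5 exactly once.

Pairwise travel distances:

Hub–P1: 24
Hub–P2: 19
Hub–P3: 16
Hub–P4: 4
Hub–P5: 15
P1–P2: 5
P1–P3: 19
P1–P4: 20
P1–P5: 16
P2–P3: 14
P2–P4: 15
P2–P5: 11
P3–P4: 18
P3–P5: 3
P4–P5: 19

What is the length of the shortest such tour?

There are 60 distinct closed tours to check (reversals are equivalent).
Hub-P1-P2-P3-P4-P5-Hub: 24+5+14+18+19+15 = 95
Hub-P1-P2-P3-P5-P4-Hub: 24+5+14+3+19+4 = 69
Hub-P1-P2-P4-P3-P5-Hub: 24+5+15+18+3+15 = 80
Hub-P1-P2-P4-P5-P3-Hub: 24+5+15+19+3+16 = 82
Hub-P1-P2-P5-P3-P4-Hub: 24+5+11+3+18+4 = 65
Hub-P1-P2-P5-P4-P3-Hub: 24+5+11+19+18+16 = 93
Hub-P1-P3-P2-P4-P5-Hub: 24+19+14+15+19+15 = 106
Hub-P1-P3-P2-P5-P4-Hub: 24+19+14+11+19+4 = 91
Hub-P1-P3-P4-P2-P5-Hub: 24+19+18+15+11+15 = 102
Hub-P1-P3-P4-P5-P2-Hub: 24+19+18+19+11+19 = 110
Hub-P1-P3-P5-P2-P4-Hub: 24+19+3+11+15+4 = 76
Hub-P1-P3-P5-P4-P2-Hub: 24+19+3+19+15+19 = 99
Hub-P1-P4-P2-P3-P5-Hub: 24+20+15+14+3+15 = 91
Hub-P1-P4-P2-P5-P3-Hub: 24+20+15+11+3+16 = 89
… (46 more)
Hub-P3-P5-P1-P2-P4-Hub: 16+3+16+5+15+4 = 59  ← best
The minimum is 59.
One optimal route: Hub → P3 → P5 → P1 → P2 → P4 → Hub (or its reverse).

Shortest round trip = 59.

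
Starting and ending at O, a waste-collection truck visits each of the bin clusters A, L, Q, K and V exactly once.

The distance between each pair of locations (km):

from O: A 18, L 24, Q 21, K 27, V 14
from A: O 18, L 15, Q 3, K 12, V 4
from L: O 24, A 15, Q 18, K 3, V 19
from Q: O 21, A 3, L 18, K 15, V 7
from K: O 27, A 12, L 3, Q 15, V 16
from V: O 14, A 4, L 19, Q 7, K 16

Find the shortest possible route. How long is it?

O - A - L - Q - K - V - O: 18+15+18+15+16+14 = 96
O - A - L - Q - V - K - O: 18+15+18+7+16+27 = 101
O - A - L - K - Q - V - O: 18+15+3+15+7+14 = 72
O - A - L - K - V - Q - O: 18+15+3+16+7+21 = 80
O - A - L - V - Q - K - O: 18+15+19+7+15+27 = 101
O - A - L - V - K - Q - O: 18+15+19+16+15+21 = 104
O - A - Q - L - K - V - O: 18+3+18+3+16+14 = 72
O - A - Q - L - V - K - O: 18+3+18+19+16+27 = 101
O - A - Q - K - L - V - O: 18+3+15+3+19+14 = 72
O - A - Q - K - V - L - O: 18+3+15+16+19+24 = 95
O - A - Q - V - L - K - O: 18+3+7+19+3+27 = 77
O - A - Q - V - K - L - O: 18+3+7+16+3+24 = 71
O - A - K - L - Q - V - O: 18+12+3+18+7+14 = 72
O - A - K - L - V - Q - O: 18+12+3+19+7+21 = 80
… (46 more)
O - L - K - A - Q - V - O: 24+3+12+3+7+14 = 63  ← best
The minimum is 63.
One optimal route: O → L → K → A → Q → V → O (or its reverse).

63 km — the shortest possible round trip.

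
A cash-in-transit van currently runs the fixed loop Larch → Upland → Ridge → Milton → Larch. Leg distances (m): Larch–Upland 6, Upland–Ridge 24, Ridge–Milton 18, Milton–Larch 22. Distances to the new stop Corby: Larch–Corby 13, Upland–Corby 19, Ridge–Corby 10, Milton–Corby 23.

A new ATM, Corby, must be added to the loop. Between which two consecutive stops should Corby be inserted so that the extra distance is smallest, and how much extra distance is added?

Insertion cost between consecutive stops i–j is d(i,Corby) + d(Corby,j) − d(i,j):
  between Larch and Upland: 13 + 19 − 6 = 26
  between Upland and Ridge: 19 + 10 − 24 = 5
  between Ridge and Milton: 10 + 23 − 18 = 15
  between Milton and Larch: 23 + 13 − 22 = 14
Cheapest insertion is between Upland and Ridge, adding 5.
New total = 70 + 5 = 75.

Adding 5 m by placing Corby on the Upland–Ridge leg.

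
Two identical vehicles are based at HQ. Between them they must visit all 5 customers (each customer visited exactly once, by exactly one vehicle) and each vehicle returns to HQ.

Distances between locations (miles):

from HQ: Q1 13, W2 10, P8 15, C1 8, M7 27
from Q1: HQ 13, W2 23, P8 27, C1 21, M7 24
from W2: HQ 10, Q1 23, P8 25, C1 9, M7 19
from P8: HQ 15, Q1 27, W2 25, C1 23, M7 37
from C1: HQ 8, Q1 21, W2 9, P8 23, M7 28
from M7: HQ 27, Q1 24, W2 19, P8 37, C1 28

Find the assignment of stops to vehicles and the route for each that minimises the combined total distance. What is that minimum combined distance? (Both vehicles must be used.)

103 miles — the smallest possible combined total.

Check every non-empty split of the stops between the two vehicles; for each half take its own optimal tour:
  {Q1} + {W2, P8, C1, M7}: 26 + 88 = 114
  {W2} + {Q1, P8, C1, M7}: 20 + 102 = 122
  {Q1, W2} + {P8, C1, M7}: 46 + 88 = 134
  {P8} + {Q1, W2, C1, M7}: 30 + 73 = 103
  {Q1, P8} + {W2, C1, M7}: 55 + 63 = 118
  {W2, P8} + {Q1, C1, M7}: 50 + 73 = 123
  … (15 splits in total)
Best: vehicle 1 HQ → P8 → HQ = 30; vehicle 2 HQ → Q1 → M7 → W2 → C1 → HQ = 73; combined 103.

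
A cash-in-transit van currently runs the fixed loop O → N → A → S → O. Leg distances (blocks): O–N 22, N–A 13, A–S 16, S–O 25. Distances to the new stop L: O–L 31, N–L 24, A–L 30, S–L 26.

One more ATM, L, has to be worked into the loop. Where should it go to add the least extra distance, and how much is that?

+32 blocks — insert L between S and O.

Insertion cost between consecutive stops i–j is d(i,L) + d(L,j) − d(i,j):
  between O and N: 31 + 24 − 22 = 33
  between N and A: 24 + 30 − 13 = 41
  between A and S: 30 + 26 − 16 = 40
  between S and O: 26 + 31 − 25 = 32
Cheapest insertion is between S and O, adding 32.
New total = 76 + 32 = 108.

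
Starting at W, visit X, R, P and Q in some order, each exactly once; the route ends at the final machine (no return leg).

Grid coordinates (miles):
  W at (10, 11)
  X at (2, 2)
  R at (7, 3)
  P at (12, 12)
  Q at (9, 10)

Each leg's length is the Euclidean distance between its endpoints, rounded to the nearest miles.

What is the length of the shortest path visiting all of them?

Minimum one-way distance = 18 miles.

There are 4! = 24 possible orderings.
W → X → R → P → Q: 12+5+10+4 = 31
W → X → R → Q → P: 12+5+7+4 = 28
W → X → P → R → Q: 12+14+10+7 = 43
W → X → P → Q → R: 12+14+4+7 = 37
W → X → Q → R → P: 12+11+7+10 = 40
W → X → Q → P → R: 12+11+4+10 = 37
W → R → X → P → Q: 9+5+14+4 = 32
W → R → X → Q → P: 9+5+11+4 = 29
W → R → P → X → Q: 9+10+14+11 = 44
W → R → P → Q → X: 9+10+4+11 = 34
W → R → Q → X → P: 9+7+11+14 = 41
W → R → Q → P → X: 9+7+4+14 = 34
W → P → X → R → Q: 2+14+5+7 = 28
W → P → X → Q → R: 2+14+11+7 = 34
… (10 more)
W → P → Q → R → X: 2+4+7+5 = 18  ← best
The minimum is 18.
One shortest path: W → P → Q → R → X.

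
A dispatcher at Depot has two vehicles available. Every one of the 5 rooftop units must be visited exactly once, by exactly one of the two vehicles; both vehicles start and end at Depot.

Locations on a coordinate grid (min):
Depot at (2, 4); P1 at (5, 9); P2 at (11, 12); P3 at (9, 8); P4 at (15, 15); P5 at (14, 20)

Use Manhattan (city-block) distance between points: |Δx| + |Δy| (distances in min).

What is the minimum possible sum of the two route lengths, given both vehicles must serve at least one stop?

There are 2^4 − 1 = 15 ways to divide the 5 stops into two non-empty groups. For each, the best each vehicle can do is its own shortest tour through its group:
  {P1} + {P2, P3, P4, P5}: 16 + 58 = 74
  {P2} + {P1, P3, P4, P5}: 34 + 58 = 92
  {P1, P2} + {P3, P4, P5}: 34 + 58 = 92
  {P3} + {P1, P2, P4, P5}: 22 + 58 = 80
  {P1, P3} + {P2, P4, P5}: 24 + 58 = 82
  {P2, P3} + {P1, P4, P5}: 34 + 58 = 92
  … (15 splits in total)
Best: vehicle 1 Depot → P1 → Depot = 16; vehicle 2 Depot → P2 → P4 → P5 → P3 → Depot = 58; combined 74.

74 min — the smallest possible combined total.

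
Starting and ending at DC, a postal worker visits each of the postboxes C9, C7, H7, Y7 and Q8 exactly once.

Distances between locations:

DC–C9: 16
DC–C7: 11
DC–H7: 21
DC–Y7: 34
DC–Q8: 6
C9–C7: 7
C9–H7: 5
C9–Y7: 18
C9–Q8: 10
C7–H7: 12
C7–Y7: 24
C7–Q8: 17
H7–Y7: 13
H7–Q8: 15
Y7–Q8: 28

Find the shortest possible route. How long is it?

With 5 stops there are 5!/2 = 60 distinct round trips (a route and its reverse cost the same).
DC→C9→C7→H7→Y7→Q8→DC: 16+7+12+13+28+6 = 82
DC→C9→C7→H7→Q8→Y7→DC: 16+7+12+15+28+34 = 112
DC→C9→C7→Y7→H7→Q8→DC: 16+7+24+13+15+6 = 81
DC→C9→C7→Y7→Q8→H7→DC: 16+7+24+28+15+21 = 111
DC→C9→C7→Q8→H7→Y7→DC: 16+7+17+15+13+34 = 102
DC→C9→C7→Q8→Y7→H7→DC: 16+7+17+28+13+21 = 102
DC→C9→H7→C7→Y7→Q8→DC: 16+5+12+24+28+6 = 91
DC→C9→H7→C7→Q8→Y7→DC: 16+5+12+17+28+34 = 112
DC→C9→H7→Y7→C7→Q8→DC: 16+5+13+24+17+6 = 81
DC→C9→H7→Y7→Q8→C7→DC: 16+5+13+28+17+11 = 90
DC→C9→H7→Q8→C7→Y7→DC: 16+5+15+17+24+34 = 111
DC→C9→H7→Q8→Y7→C7→DC: 16+5+15+28+24+11 = 99
DC→C9→Y7→C7→H7→Q8→DC: 16+18+24+12+15+6 = 91
DC→C9→Y7→C7→Q8→H7→DC: 16+18+24+17+15+21 = 111
… (46 more)
DC→C7→Y7→H7→C9→Q8→DC: 11+24+13+5+10+6 = 69  ← best
The minimum is 69.
One optimal route: DC → C7 → Y7 → H7 → C9 → Q8 → DC (or its reverse).

Minimum total distance: 69.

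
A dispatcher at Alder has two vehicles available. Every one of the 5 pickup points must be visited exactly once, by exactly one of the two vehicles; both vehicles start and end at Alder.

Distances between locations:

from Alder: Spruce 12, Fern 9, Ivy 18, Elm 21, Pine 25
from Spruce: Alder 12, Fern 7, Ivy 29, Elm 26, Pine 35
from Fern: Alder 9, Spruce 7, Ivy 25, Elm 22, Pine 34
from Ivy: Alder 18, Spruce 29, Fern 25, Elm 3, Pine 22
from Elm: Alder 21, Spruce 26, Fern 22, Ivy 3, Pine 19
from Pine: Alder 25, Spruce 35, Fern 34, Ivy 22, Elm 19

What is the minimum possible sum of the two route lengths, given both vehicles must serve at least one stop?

Try each way of splitting the stops between the two vehicles (each non-empty) and, for each split, find the best tour for each vehicle:
  {Spruce} + {Fern, Ivy, Elm, Pine}: 24 + 81 = 105
  {Fern} + {Spruce, Ivy, Elm, Pine}: 18 + 87 = 105
  {Spruce, Fern} + {Ivy, Elm, Pine}: 28 + 65 = 93
  {Ivy} + {Spruce, Fern, Elm, Pine}: 36 + 85 = 121
  {Spruce, Ivy} + {Fern, Elm, Pine}: 59 + 75 = 134
  {Fern, Ivy} + {Spruce, Elm, Pine}: 52 + 82 = 134
  … (15 splits in total)
Best: vehicle 1 Alder → Spruce → Fern → Alder = 28; vehicle 2 Alder → Ivy → Elm → Pine → Alder = 65; combined 93.

93 — the smallest possible combined total.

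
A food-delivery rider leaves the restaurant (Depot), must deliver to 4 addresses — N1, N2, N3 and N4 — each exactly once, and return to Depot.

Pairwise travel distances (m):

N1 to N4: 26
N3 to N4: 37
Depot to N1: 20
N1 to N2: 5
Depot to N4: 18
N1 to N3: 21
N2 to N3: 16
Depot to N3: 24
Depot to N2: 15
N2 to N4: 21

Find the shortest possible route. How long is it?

There are 12 distinct closed tours to check (reversals are equivalent).
Depot - N1 - N2 - N3 - N4 - Depot: 20+5+16+37+18 = 96
Depot - N1 - N2 - N4 - N3 - Depot: 20+5+21+37+24 = 107
Depot - N1 - N3 - N2 - N4 - Depot: 20+21+16+21+18 = 96
Depot - N1 - N3 - N4 - N2 - Depot: 20+21+37+21+15 = 114
Depot - N1 - N4 - N2 - N3 - Depot: 20+26+21+16+24 = 107
Depot - N1 - N4 - N3 - N2 - Depot: 20+26+37+16+15 = 114
Depot - N2 - N1 - N3 - N4 - Depot: 15+5+21+37+18 = 96
Depot - N2 - N1 - N4 - N3 - Depot: 15+5+26+37+24 = 107
Depot - N2 - N3 - N1 - N4 - Depot: 15+16+21+26+18 = 96
Depot - N2 - N4 - N1 - N3 - Depot: 15+21+26+21+24 = 107
Depot - N3 - N1 - N2 - N4 - Depot: 24+21+5+21+18 = 89
Depot - N3 - N2 - N1 - N4 - Depot: 24+16+5+26+18 = 89
The minimum is 89.
One optimal route: Depot → N3 → N1 → N2 → N4 → Depot (or its reverse).

89 m — the shortest possible round trip.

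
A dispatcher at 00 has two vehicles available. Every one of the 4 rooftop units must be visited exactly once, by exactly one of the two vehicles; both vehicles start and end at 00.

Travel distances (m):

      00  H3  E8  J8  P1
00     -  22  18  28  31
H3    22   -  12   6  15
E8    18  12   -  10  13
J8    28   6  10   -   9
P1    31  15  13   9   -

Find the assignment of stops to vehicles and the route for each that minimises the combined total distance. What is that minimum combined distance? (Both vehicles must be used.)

Check every non-empty split of the stops between the two vehicles; for each half take its own optimal tour:
  {H3} + {E8, J8, P1}: 44 + 68 = 112
  {E8} + {H3, J8, P1}: 36 + 68 = 104
  {H3, E8} + {J8, P1}: 52 + 68 = 120
  {J8} + {H3, E8, P1}: 56 + 68 = 124
  {H3, J8} + {E8, P1}: 56 + 62 = 118
  {E8, J8} + {H3, P1}: 56 + 68 = 124
  … (7 splits in total)
Best: vehicle 1 00 → E8 → 00 = 36; vehicle 2 00 → H3 → J8 → P1 → 00 = 68; combined 104.

104 m — the smallest possible combined total.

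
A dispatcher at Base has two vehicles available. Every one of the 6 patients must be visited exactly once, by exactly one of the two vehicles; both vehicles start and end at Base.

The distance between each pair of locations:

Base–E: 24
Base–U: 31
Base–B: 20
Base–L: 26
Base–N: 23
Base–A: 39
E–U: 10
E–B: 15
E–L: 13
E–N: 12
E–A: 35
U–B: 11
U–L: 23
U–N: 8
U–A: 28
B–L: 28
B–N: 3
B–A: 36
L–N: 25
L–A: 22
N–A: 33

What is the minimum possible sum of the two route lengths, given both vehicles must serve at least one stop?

152 — the smallest possible combined total.

Try each way of splitting the stops between the two vehicles (each non-empty) and, for each split, find the best tour for each vehicle:
  {E} + {U, B, L, N, A}: 48 + 107 = 155
  {U} + {E, B, L, N, A}: 62 + 109 = 171
  {E, U} + {B, L, N, A}: 65 + 104 = 169
  {B} + {E, U, L, N, A}: 40 + 115 = 155
  {E, B} + {U, L, N, A}: 59 + 107 = 166
  {U, B} + {E, L, N, A}: 62 + 109 = 171
  … (31 splits in total)
  {E, U, B, N} + {L, A}: 65 + 87 = 152  ← best
Best: vehicle 1 Base → E → U → N → B → Base = 65; vehicle 2 Base → L → A → Base = 87; combined 152.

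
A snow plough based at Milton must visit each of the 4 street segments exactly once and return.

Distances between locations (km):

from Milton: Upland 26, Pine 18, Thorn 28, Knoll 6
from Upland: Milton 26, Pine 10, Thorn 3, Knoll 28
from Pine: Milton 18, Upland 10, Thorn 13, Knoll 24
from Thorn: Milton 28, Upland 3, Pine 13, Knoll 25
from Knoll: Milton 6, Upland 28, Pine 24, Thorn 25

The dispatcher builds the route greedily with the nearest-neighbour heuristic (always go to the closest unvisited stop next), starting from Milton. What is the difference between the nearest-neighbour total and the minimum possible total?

Milton: Knoll=6, Pine=18, Upland=26, Thorn=28 ⇒ Knoll
Knoll: Pine=24, Thorn=25, Upland=28 ⇒ Pine
Pine: Upland=10, Thorn=13 ⇒ Upland
Upland: Thorn=3 ⇒ Thorn
NN route Milton → Knoll → Pine → Upland → Thorn → Milton costs 71.
Optimal: Milton → Pine → Upland → Thorn → Knoll → Milton costs 62 (by enumerating all 12 distinct tours).
Excess = 71 − 62 = 9.

The nearest-neighbour route is 9 km longer than optimal.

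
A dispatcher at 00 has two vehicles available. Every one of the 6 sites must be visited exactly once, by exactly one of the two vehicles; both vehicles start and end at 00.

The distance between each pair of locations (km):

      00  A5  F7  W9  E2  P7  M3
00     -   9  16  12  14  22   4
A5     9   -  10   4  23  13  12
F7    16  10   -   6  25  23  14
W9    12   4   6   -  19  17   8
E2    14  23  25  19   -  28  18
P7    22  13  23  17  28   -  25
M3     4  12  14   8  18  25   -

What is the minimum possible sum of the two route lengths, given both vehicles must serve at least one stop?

89 km — the smallest possible combined total.

There are 2^5 − 1 = 31 ways to divide the 6 stops into two non-empty groups. For each, the best each vehicle can do is its own shortest tour through its group:
  {A5} + {F7, W9, E2, P7, M3}: 18 + 83 = 101
  {F7} + {A5, W9, E2, P7, M3}: 32 + 71 = 103
  {A5, F7} + {W9, E2, P7, M3}: 35 + 71 = 106
  {W9} + {A5, F7, E2, P7, M3}: 24 + 83 = 107
  {A5, W9} + {F7, E2, P7, M3}: 25 + 83 = 108
  {F7, W9} + {A5, E2, P7, M3}: 34 + 71 = 105
  … (31 splits in total)
  {A5, F7, W9, E2, P7} + {M3}: 81 + 8 = 89  ← best
Best: vehicle 1 00 → F7 → W9 → A5 → P7 → E2 → 00 = 81; vehicle 2 00 → M3 → 00 = 8; combined 89.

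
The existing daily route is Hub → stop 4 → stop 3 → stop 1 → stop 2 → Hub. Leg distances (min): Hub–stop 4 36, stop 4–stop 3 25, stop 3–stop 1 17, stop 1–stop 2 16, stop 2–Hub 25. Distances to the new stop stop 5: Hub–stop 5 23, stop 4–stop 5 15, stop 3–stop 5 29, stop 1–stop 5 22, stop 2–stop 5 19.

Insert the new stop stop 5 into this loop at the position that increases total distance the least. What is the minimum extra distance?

Insertion cost between consecutive stops i–j is d(i,stop 5) + d(stop 5,j) − d(i,j):
  between Hub and stop 4: 23 + 15 − 36 = 2
  between stop 4 and stop 3: 15 + 29 − 25 = 19
  between stop 3 and stop 1: 29 + 22 − 17 = 34
  between stop 1 and stop 2: 22 + 19 − 16 = 25
  between stop 2 and Hub: 19 + 23 − 25 = 17
Cheapest insertion is between Hub and stop 4, adding 2.
New total = 119 + 2 = 121.

+2 min — insert stop 5 between Hub and stop 4.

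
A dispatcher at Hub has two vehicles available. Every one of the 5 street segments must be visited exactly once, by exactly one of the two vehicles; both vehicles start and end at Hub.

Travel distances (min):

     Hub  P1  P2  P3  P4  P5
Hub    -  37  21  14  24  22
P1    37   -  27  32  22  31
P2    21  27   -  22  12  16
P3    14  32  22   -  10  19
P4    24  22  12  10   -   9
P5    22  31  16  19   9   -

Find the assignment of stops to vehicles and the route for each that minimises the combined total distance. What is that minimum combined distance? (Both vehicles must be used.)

129 min — the smallest possible combined total.

There are 2^4 − 1 = 15 ways to divide the 5 stops into two non-empty groups. For each, the best each vehicle can do is its own shortest tour through its group:
  {P1} + {P2, P3, P4, P5}: 74 + 70 = 144
  {P2} + {P1, P3, P4, P5}: 42 + 99 = 141
  {P1, P2} + {P3, P4, P5}: 85 + 55 = 140
  {P3} + {P1, P2, P4, P5}: 28 + 101 = 129
  {P1, P3} + {P2, P4, P5}: 83 + 64 = 147
  {P2, P3} + {P1, P4, P5}: 57 + 90 = 147
  … (15 splits in total)
Best: vehicle 1 Hub → P3 → Hub = 28; vehicle 2 Hub → P2 → P1 → P4 → P5 → Hub = 101; combined 129.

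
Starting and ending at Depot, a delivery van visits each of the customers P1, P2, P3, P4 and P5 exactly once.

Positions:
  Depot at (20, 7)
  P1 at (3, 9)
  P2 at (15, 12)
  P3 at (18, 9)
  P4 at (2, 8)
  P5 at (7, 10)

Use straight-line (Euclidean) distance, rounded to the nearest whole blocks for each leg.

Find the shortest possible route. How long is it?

Shortest round trip = 38 blocks.

With 5 stops there are 5!/2 = 60 distinct round trips (a route and its reverse cost the same).
Depot - P1 - P2 - P3 - P4 - P5 - Depot: 17+12+4+16+5+13 = 67
Depot - P1 - P2 - P3 - P5 - P4 - Depot: 17+12+4+11+5+18 = 67
Depot - P1 - P2 - P4 - P3 - P5 - Depot: 17+12+14+16+11+13 = 83
Depot - P1 - P2 - P4 - P5 - P3 - Depot: 17+12+14+5+11+3 = 62
Depot - P1 - P2 - P5 - P3 - P4 - Depot: 17+12+8+11+16+18 = 82
Depot - P1 - P2 - P5 - P4 - P3 - Depot: 17+12+8+5+16+3 = 61
Depot - P1 - P3 - P2 - P4 - P5 - Depot: 17+15+4+14+5+13 = 68
Depot - P1 - P3 - P2 - P5 - P4 - Depot: 17+15+4+8+5+18 = 67
Depot - P1 - P3 - P4 - P2 - P5 - Depot: 17+15+16+14+8+13 = 83
Depot - P1 - P3 - P4 - P5 - P2 - Depot: 17+15+16+5+8+7 = 68
Depot - P1 - P3 - P5 - P2 - P4 - Depot: 17+15+11+8+14+18 = 83
Depot - P1 - P3 - P5 - P4 - P2 - Depot: 17+15+11+5+14+7 = 69
Depot - P1 - P4 - P2 - P3 - P5 - Depot: 17+1+14+4+11+13 = 60
Depot - P1 - P4 - P2 - P5 - P3 - Depot: 17+1+14+8+11+3 = 54
… (46 more)
Depot - P1 - P4 - P5 - P2 - P3 - Depot: 17+1+5+8+4+3 = 38  ← best
The minimum is 38.
One optimal route: Depot → P1 → P4 → P5 → P2 → P3 → Depot (or its reverse).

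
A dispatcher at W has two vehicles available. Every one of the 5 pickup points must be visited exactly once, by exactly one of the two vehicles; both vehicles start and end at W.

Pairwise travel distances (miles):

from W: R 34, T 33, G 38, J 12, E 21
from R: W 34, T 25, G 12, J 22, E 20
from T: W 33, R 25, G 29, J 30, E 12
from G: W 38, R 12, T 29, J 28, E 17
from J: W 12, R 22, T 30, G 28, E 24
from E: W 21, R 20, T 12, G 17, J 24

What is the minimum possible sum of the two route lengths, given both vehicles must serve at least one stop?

Try each way of splitting the stops between the two vehicles (each non-empty) and, for each split, find the best tour for each vehicle:
  {R} + {T, G, J, E}: 68 + 102 = 170
  {T} + {R, G, J, E}: 66 + 84 = 150
  {R, T} + {G, J, E}: 92 + 78 = 170
  {G} + {R, T, J, E}: 76 + 92 = 168
  {R, G} + {T, J, E}: 84 + 75 = 159
  {T, G} + {R, J, E}: 100 + 75 = 175
  … (15 splits in total)
  {J} + {R, T, G, E}: 24 + 108 = 132  ← best
Best: vehicle 1 W → J → W = 24; vehicle 2 W → R → G → T → E → W = 108; combined 132.

132 miles — the smallest possible combined total.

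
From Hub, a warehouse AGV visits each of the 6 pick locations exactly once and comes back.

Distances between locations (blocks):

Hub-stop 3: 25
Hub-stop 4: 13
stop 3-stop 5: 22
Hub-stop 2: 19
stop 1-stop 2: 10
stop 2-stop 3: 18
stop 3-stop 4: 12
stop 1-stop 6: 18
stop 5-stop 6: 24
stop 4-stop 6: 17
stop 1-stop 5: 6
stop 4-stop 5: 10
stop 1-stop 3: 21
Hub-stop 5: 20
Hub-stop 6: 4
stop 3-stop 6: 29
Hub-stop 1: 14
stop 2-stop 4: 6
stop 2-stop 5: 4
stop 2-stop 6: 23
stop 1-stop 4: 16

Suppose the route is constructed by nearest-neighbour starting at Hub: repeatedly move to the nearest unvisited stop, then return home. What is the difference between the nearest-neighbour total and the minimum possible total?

8 blocks longer than the optimal tour.

Hub: stop 6=4, stop 4=13, stop 1=14, stop 2=19, stop 5=20, stop 3=25 ⇒ stop 6
stop 6: stop 4=17, stop 1=18, stop 2=23, stop 5=24, stop 3=29 ⇒ stop 4
stop 4: stop 2=6, stop 5=10, stop 3=12, stop 1=16 ⇒ stop 2
stop 2: stop 5=4, stop 1=10, stop 3=18 ⇒ stop 5
stop 5: stop 1=6, stop 3=22 ⇒ stop 1
stop 1: stop 3=21 ⇒ stop 3
NN route Hub → stop 6 → stop 4 → stop 2 → stop 5 → stop 1 → stop 3 → Hub costs 83.
Optimal: Hub → stop 1 → stop 5 → stop 2 → stop 3 → stop 4 → stop 6 → Hub costs 75 (by enumerating all 360 distinct tours).
Excess = 83 − 75 = 8.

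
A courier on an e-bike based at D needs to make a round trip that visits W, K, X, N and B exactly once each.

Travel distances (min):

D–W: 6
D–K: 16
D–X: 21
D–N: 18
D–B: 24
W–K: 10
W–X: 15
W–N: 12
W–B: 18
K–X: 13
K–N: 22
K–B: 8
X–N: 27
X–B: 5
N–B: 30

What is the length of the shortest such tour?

There are 60 distinct closed tours to check (reversals are equivalent).
D → W → K → X → N → B → D: 6+10+13+27+30+24 = 110
D → W → K → X → B → N → D: 6+10+13+5+30+18 = 82
D → W → K → N → X → B → D: 6+10+22+27+5+24 = 94
D → W → K → N → B → X → D: 6+10+22+30+5+21 = 94
D → W → K → B → X → N → D: 6+10+8+5+27+18 = 74
D → W → K → B → N → X → D: 6+10+8+30+27+21 = 102
D → W → X → K → N → B → D: 6+15+13+22+30+24 = 110
D → W → X → K → B → N → D: 6+15+13+8+30+18 = 90
D → W → X → N → K → B → D: 6+15+27+22+8+24 = 102
D → W → X → N → B → K → D: 6+15+27+30+8+16 = 102
D → W → X → B → K → N → D: 6+15+5+8+22+18 = 74
D → W → X → B → N → K → D: 6+15+5+30+22+16 = 94
D → W → N → K → X → B → D: 6+12+22+13+5+24 = 82
D → W → N → K → B → X → D: 6+12+22+8+5+21 = 74
… (46 more)
The minimum is 74.
One optimal route: D → W → K → B → X → N → D (or its reverse).

74 min — the shortest possible round trip.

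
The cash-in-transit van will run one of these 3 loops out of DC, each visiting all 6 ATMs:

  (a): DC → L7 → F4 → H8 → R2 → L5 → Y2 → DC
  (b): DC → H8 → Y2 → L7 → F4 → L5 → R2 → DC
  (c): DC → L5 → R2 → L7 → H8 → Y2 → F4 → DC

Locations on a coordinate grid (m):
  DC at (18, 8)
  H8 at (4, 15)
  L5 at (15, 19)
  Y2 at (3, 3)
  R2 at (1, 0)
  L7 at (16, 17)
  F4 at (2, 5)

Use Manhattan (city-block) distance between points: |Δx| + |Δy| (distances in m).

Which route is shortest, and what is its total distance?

128 m — (c) is the shortest.

(a): 11 + 26 + 12 + 18 + 33 + 28 + 20 = 148
(b): 21 + 13 + 27 + 26 + 27 + 33 + 25 = 172
(c): 14 + 33 + 32 + 14 + 13 + 3 + 19 = 128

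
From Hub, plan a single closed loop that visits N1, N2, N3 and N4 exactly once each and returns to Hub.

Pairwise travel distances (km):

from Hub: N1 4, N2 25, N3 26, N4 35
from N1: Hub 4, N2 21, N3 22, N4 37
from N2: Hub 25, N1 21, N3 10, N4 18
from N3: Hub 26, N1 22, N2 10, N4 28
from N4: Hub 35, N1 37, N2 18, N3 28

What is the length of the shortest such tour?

Hub → N1 → N2 → N3 → N4 → Hub: 4+21+10+28+35 = 98
Hub → N1 → N2 → N4 → N3 → Hub: 4+21+18+28+26 = 97
Hub → N1 → N3 → N2 → N4 → Hub: 4+22+10+18+35 = 89
Hub → N1 → N3 → N4 → N2 → Hub: 4+22+28+18+25 = 97
Hub → N1 → N4 → N2 → N3 → Hub: 4+37+18+10+26 = 95
Hub → N1 → N4 → N3 → N2 → Hub: 4+37+28+10+25 = 104
Hub → N2 → N1 → N3 → N4 → Hub: 25+21+22+28+35 = 131
Hub → N2 → N1 → N4 → N3 → Hub: 25+21+37+28+26 = 137
Hub → N2 → N3 → N1 → N4 → Hub: 25+10+22+37+35 = 129
Hub → N2 → N4 → N1 → N3 → Hub: 25+18+37+22+26 = 128
Hub → N3 → N1 → N2 → N4 → Hub: 26+22+21+18+35 = 122
Hub → N3 → N2 → N1 → N4 → Hub: 26+10+21+37+35 = 129
The minimum is 89.
One optimal route: Hub → N1 → N3 → N2 → N4 → Hub (or its reverse).

Minimum total distance: 89 km.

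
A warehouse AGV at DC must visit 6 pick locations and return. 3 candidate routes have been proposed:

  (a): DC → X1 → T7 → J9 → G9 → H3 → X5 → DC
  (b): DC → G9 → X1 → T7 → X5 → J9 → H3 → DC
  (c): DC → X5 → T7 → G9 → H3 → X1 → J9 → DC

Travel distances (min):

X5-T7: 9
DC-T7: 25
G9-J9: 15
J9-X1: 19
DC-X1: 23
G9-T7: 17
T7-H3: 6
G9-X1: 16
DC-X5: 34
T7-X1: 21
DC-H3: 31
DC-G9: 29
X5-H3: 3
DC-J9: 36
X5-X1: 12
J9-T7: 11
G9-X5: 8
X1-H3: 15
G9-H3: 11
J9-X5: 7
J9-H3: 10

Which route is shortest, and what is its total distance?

118 min — (a) is the shortest.

(a): 23 + 21 + 11 + 15 + 11 + 3 + 34 = 118
(b): 29 + 16 + 21 + 9 + 7 + 10 + 31 = 123
(c): 34 + 9 + 17 + 11 + 15 + 19 + 36 = 141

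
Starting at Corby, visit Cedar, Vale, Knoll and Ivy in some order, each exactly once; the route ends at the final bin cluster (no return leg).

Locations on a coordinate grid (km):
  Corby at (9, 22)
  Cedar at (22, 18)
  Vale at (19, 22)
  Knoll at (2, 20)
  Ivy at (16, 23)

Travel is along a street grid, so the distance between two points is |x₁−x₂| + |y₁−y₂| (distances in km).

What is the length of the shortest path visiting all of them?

37 km — the minimum one-way total.

There are 4! = 24 possible orderings.
Corby → Cedar → Vale → Knoll → Ivy: 17+7+19+17 = 60
Corby → Cedar → Vale → Ivy → Knoll: 17+7+4+17 = 45
Corby → Cedar → Knoll → Vale → Ivy: 17+22+19+4 = 62
Corby → Cedar → Knoll → Ivy → Vale: 17+22+17+4 = 60
Corby → Cedar → Ivy → Vale → Knoll: 17+11+4+19 = 51
Corby → Cedar → Ivy → Knoll → Vale: 17+11+17+19 = 64
Corby → Vale → Cedar → Knoll → Ivy: 10+7+22+17 = 56
Corby → Vale → Cedar → Ivy → Knoll: 10+7+11+17 = 45
Corby → Vale → Knoll → Cedar → Ivy: 10+19+22+11 = 62
Corby → Vale → Knoll → Ivy → Cedar: 10+19+17+11 = 57
Corby → Vale → Ivy → Cedar → Knoll: 10+4+11+22 = 47
Corby → Vale → Ivy → Knoll → Cedar: 10+4+17+22 = 53
Corby → Knoll → Cedar → Vale → Ivy: 9+22+7+4 = 42
Corby → Knoll → Cedar → Ivy → Vale: 9+22+11+4 = 46
… (10 more)
Corby → Knoll → Ivy → Vale → Cedar: 9+17+4+7 = 37  ← best
The minimum is 37.
One shortest path: Corby → Knoll → Ivy → Vale → Cedar.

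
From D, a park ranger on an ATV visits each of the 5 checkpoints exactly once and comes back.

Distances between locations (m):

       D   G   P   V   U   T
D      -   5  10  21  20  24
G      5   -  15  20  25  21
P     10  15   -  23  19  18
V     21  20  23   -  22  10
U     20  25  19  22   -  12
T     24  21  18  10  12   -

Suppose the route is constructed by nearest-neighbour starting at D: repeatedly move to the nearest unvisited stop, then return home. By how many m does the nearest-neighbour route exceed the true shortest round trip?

D: G=5, P=10, U=20, V=21, T=24 ⇒ G
G: P=15, V=20, T=21, U=25 ⇒ P
P: T=18, U=19, V=23 ⇒ T
T: V=10, U=12 ⇒ V
V: U=22 ⇒ U
NN route D → G → P → T → V → U → D costs 90.
Optimal: D → G → V → T → U → P → D costs 76 (by enumerating all 60 distinct tours).
Excess = 90 − 76 = 14.

The nearest-neighbour route is 14 m longer than optimal.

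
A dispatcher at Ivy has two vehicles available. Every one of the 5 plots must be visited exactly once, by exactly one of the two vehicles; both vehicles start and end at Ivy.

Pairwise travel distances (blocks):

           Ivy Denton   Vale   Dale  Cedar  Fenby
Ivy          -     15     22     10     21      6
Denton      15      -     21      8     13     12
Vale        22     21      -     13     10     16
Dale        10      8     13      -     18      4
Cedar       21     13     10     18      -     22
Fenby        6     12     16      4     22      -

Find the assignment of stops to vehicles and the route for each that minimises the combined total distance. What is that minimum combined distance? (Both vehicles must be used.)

Check every non-empty split of the stops between the two vehicles; for each half take its own optimal tour:
  {Denton} + {Vale, Dale, Cedar, Fenby}: 30 + 54 = 84
  {Vale} + {Denton, Dale, Cedar, Fenby}: 44 + 52 = 96
  {Denton, Vale} + {Dale, Cedar, Fenby}: 58 + 49 = 107
  {Dale} + {Denton, Vale, Cedar, Fenby}: 20 + 60 = 80
  {Denton, Dale} + {Vale, Cedar, Fenby}: 33 + 53 = 86
  {Vale, Dale} + {Denton, Cedar, Fenby}: 45 + 52 = 97
  … (15 splits in total)
  {Denton, Vale, Dale, Cedar} + {Fenby}: 61 + 12 = 73  ← best
Best: vehicle 1 Ivy → Denton → Cedar → Vale → Dale → Ivy = 61; vehicle 2 Ivy → Fenby → Ivy = 12; combined 73.

Minimum combined distance: 73 blocks.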